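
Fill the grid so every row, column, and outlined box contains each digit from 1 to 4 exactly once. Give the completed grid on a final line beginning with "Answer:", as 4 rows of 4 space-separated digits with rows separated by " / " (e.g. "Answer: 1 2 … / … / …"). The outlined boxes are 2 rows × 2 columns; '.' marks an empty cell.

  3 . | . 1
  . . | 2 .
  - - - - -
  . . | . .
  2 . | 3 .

Step 1. [r4c2∈{1,4}] in row 4, 1 fits only at r4c2 ⇒ r4c2=1.
Step 2. [r2c2∈{4}] r2c2's peers cover all but 4 ⇒ r2c2=4.
Step 3. [r3c1∈{4}] only 4 remains possible at r3c1. So r3c1=4.
Step 4. [r1c3∈{4}] nothing but 4 survives at r1c3. So r1c3=4.
Step 5. [r3c2∈{3}] nothing but 3 survives at r3c2. So r3c2=3.
Step 6. [r2c4∈{3}] nothing but 3 survives at r2c4, so r2c4=3.
Step 7. [r2c1∈{1}] r2c1 is down to just 1. So r2c1=1.
Step 8. [r3c4∈{2}] only 2 remains possible at r3c4. So r3c4=2.
Step 9. [r4c4∈{4}] nothing but 4 survives at r4c4, so r4c4=4.
Step 10. [r1c2∈{2}] r1c2 is down to just 2. So r1c2=2.
Step 11. [r3c3∈{1}] only 1 remains possible at r3c3, so r3c3=1.

Answer: 3 2 4 1 / 1 4 2 3 / 4 3 1 2 / 2 1 3 4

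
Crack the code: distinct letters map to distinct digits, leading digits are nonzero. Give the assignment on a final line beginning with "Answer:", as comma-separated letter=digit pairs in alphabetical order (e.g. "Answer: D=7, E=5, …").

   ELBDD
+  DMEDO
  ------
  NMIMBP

Step 1. [col 1: D + O ≡ P (mod 10)] several values work for D in column 1 (D + O ≡ P (mod 10), carry-in 0); try D=8. So D=8.
Step 2. [N] N is the leading digit of a 6-digit sum of two 5-digit numbers; the final carry is exactly 1 ⇒ N=1.
Step 3. [col 1: D + O ≡ P (mod 10)] P=3 is one option consistent with column 1 (D + O ≡ P (mod 10), carry-in 0) — take it ⇒ P=3.
Step 4. [col 1: D + O ≡ P (mod 10)] column 1 reads D+O+carry(0)=P with D=8, P=3; with digits 1,3,8 already taken and all letters distinct, the only value for O is 5 ⇒ O=5.
Step 5. [col 2: D + D ≡ B (mod 10)] column 2 reads D+D+carry(1)=B with D=8; with digits 1,3,5,8 already taken and all letters distinct, the only value for B is 7, so B=7.
Step 6. [col 3: B + E ≡ M (mod 10)] no forcing yet in column 3 (carry-in 1); E=4 is free and consistent — try it, so E=4.
Step 7. [col 3: B + E ≡ M (mod 10)] column 3 reads B+E+carry(1)=M with B=7, E=4; with digits 1,3,4,5,7,8 already taken and all letters distinct, the only value for M is 2, so M=2.
Step 8. [col 4: L + M ≡ I (mod 10)] column 4 reads L+M+carry(1)=I with M=2; with digits 1,2,3,4,5,7,8 already taken and all letters distinct, the only value for I is 9. So I=9.
Step 9. [col 4: L + M ≡ I (mod 10)] in column 4 we have L+M≡I with carry-in 1; given M=2, I=9 and digits 1,2,3,4,5,7,8,9 already taken and all letters distinct, that pins L to 6. So L=6.

Answer: B=7, D=8, E=4, I=9, L=6, M=2, N=1, O=5, P=3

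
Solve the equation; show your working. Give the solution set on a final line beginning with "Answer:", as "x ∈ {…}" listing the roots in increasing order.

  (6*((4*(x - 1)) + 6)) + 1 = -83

Step 1. [(6*((4*(x - 1)) + 6)) + 1 = -83] subtract 1: x sits inside (… + 1). So sub: 6*((4*(x - 1)) + 6) = -84.
Step 2. [6*((4*(x - 1)) + 6) = -84] 6 out front; divide by 6 ⇒ div: (4*(x - 1)) + 6 = -14.
Step 3. [(4*(x - 1)) + 6 = -14] subtract 6: x sits inside (… + 6) ⇒ sub: 4*(x - 1) = -20.
Step 4. [4*(x - 1) = -20] divide by the outer 4, so div: x - 1 = -5.
Step 5. [x - 1 = -5] 1 comes off first (add 1), so sub: x = -4.

Answer: x ∈ {-4}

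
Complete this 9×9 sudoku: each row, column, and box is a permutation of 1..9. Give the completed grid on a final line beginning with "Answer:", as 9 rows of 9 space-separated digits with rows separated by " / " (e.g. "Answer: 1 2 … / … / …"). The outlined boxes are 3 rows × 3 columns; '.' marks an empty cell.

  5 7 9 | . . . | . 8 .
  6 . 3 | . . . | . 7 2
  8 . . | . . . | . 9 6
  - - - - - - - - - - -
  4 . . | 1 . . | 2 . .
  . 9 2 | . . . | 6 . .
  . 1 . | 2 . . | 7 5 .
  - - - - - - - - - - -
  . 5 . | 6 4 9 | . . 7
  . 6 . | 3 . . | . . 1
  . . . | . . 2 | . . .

Step 1. [r4c8∈{3}] only 3 remains possible at r4c8, so r4c8=3.
Step 2. [r9c9∈{3,4,5,8,9}] across col 9, 5 lands solely at r9c9, so r9c9=5.
Step 3. [r1c4∈{4}] r1c4's peers cover all but 4, so r1c4=4.
Step 4. [r9c5∈{1,7,8}] r9c5 is the only open cell in box 8 admitting 1 ⇒ r9c5=1.
Step 5. [r4c2∈{8}] r4c2 has the single candidate 8 ⇒ r4c2=8.
Step 6. [r6c1∈{3}] nothing but 3 survives at r6c1 ⇒ r6c1=3.
Step 7. [r5c1∈{7}] only 7 remains possible at r5c1 ⇒ r5c1=7.
Step 8. [r2c2∈{4}] r2c2 has the single candidate 4 ⇒ r2c2=4.
Step 9. [r3c7∈{1,3,4,5}] across row 3, 4 lands solely at r3c7. So r3c7=4.
Step 10. [r2c7∈{1,5}] across col 7, 5 lands solely at r2c7. So r2c7=5.
Step 11. [r2c6∈{1,8}] across row 2, 1 lands solely at r2c6 ⇒ r2c6=1.
Step 12. [r1c5∈{2,3,6}] in row 1, 2 fits only at r1c5 ⇒ r1c5=2.
Step 13. [r7c7∈{3,8}] row 7 places 3 nowhere but r7c7. So r7c7=3.
Step 14. [r4c3∈{5,6}] r4c3 is the only open cell in col 3 admitting 5. So r4c3=5.
Step 15. [r7c3∈{1,8}] row 7 places 8 nowhere but r7c3, so r7c3=8.
Step 16. [r1c6∈{3,6}] row 1 places 6 nowhere but r1c6 ⇒ r1c6=6.
Step 17. [r4c5∈{6,7,9}] 6 has one home in row 4: r4c5, so r4c5=6.
Step 18. [r6c5∈{8,9}] across box 5, 9 lands solely at r6c5 ⇒ r6c5=9.
Step 19. [r2c5∈{8}] only 8 remains possible at r2c5 ⇒ r2c5=8.
Step 20. [r4c6∈{7}] r4c6 has the single candidate 7 ⇒ r4c6=7.
Step 21. [r9c1∈{9}] nothing but 9 survives at r9c1, so r9c1=9.
Step 22. [r8c1∈{2}] r8c1's peers cover all but 2, so r8c1=2.
Step 23. [r8c8∈{4}] r8c8 is down to just 4, so r8c8=4.
Step 24. [r9c7∈{8}] r9c7 is down to just 8 ⇒ r9c7=8.
Step 25. [r5c4∈{5,8}] 8 has one home in col 4: r5c4 ⇒ r5c4=8.
Step 26. [r9c4∈{7}] r9c4's peers cover all but 7, so r9c4=7.
Step 27. [r8c5∈{5}] r8c5 has the single candidate 5 ⇒ r8c5=5.
Step 28. [r5c6∈{3,4,5}] r5c6 is the only open cell in row 5 admitting 5. So r5c6=5.
Step 29. [r3c6∈{3}] r3c6 is down to just 3. So r3c6=3.
Step 30. [r6c9∈{4,8}] 8 has one home in row 6: r6c9 ⇒ r6c9=8.
Step 31. [r2c4∈{9}] nothing but 9 survives at r2c4. So r2c4=9.
Step 32. [r5c8∈{1}] r5c8 is down to just 1. So r5c8=1.
Step 33. [r5c5∈{3}] r5c5 is down to just 3. So r5c5=3.
Step 34. [r8c6∈{8}] r8c6 has the single candidate 8 ⇒ r8c6=8.
Step 35. [r6c6∈{4}] only 4 remains possible at r6c6. So r6c6=4.
Step 36. [r7c1∈{1}] r7c1's peers cover all but 1. So r7c1=1.
Step 37. [r3c2∈{2}] only 2 remains possible at r3c2, so r3c2=2.
Step 38. [r8c7∈{9}] r8c7 has the single candidate 9, so r8c7=9.
Step 39. [r1c9∈{3}] nothing but 3 survives at r1c9 ⇒ r1c9=3.
Step 40. [r3c4∈{5}] nothing but 5 survives at r3c4. So r3c4=5.
Step 41. [r9c2∈{3}] r9c2 has the single candidate 3 ⇒ r9c2=3.
Step 42. [r3c5∈{7}] r3c5's peers cover all but 7 ⇒ r3c5=7.
Step 43. [r8c3∈{7}] r8c3 is down to just 7 ⇒ r8c3=7.
Step 44. [r9c8∈{6}] r9c8 has the single candidate 6, so r9c8=6.
Step 45. [r6c3∈{6}] r6c3 has the single candidate 6, so r6c3=6.
Step 46. [r7c8∈{2}] r7c8 is down to just 2. So r7c8=2.
Step 47. [r4c9∈{9}] r4c9 is down to just 9. So r4c9=9.
Step 48. [r5c9∈{4}] only 4 remains possible at r5c9 ⇒ r5c9=4.
Step 49. [r3c3∈{1}] r3c3 has the single candidate 1 ⇒ r3c3=1.
Step 50. [r9c3∈{4}] r9c3's peers cover all but 4, so r9c3=4.
Step 51. [r1c7∈{1}] nothing but 1 survives at r1c7, so r1c7=1.

Answer: 5 7 9 4 2 6 1 8 3 / 6 4 3 9 8 1 5 7 2 / 8 2 1 5 7 3 4 9 6 / 4 8 5 1 6 7 2 3 9 / 7 9 2 8 3 5 6 1 4 / 3 1 6 2 9 4 7 5 8 / 1 5 8 6 4 9 3 2 7 / 2 6 7 3 5 8 9 4 1 / 9 3 4 7 1 2 8 6 5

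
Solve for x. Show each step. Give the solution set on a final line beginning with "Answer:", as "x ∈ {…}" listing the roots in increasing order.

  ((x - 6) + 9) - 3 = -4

Step 1. [((x - 6) + 9) - 3 = -4] -3 is outermost — add 3 both sides. So sub: (x - 6) + 9 = -1.
Step 2. [(x - 6) + 9 = -1] +9 is outermost — subtract 9 both sides, so sub: x - 6 = -10.
Step 3. [x - 6 = -10] peel the -6: add 6 from each side, so sub: x = -4.

Answer: x ∈ {-4}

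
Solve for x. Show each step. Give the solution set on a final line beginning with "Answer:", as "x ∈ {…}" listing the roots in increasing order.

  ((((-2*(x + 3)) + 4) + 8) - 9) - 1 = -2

Step 1. [((((-2*(x + 3)) + 4) + 8) - 9) - 1 = -2] peel the -1: add 1 from each side. So sub: (((-2*(x + 3)) + 4) + 8) - 9 = -1.
Step 2. [(((-2*(x + 3)) + 4) + 8) - 9 = -1] the outer -9 inverts by adding 9, so sub: ((-2*(x + 3)) + 4) + 8 = 8.
Step 3. [((-2*(x + 3)) + 4) + 8 = 8] 8 comes off first (subtract 8). So sub: (-2*(x + 3)) + 4 = 0.
Step 4. [(-2*(x + 3)) + 4 = 0] the outer +4 inverts by subtracting 4. So sub: -2*(x + 3) = -4.
Step 5. [-2*(x + 3) = -4] -2 out front; divide by -2, so div: x + 3 = 2.
Step 6. [x + 3 = 2] 3 comes off first (subtract 3). So sub: x = -1.

Answer: x ∈ {-1}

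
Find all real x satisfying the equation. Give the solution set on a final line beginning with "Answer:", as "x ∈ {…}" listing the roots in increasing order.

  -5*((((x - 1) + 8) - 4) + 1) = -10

Step 1. [-5*((((x - 1) + 8) - 4) + 1) = -10] -5 out front; divide by -5. So div: (((x - 1) + 8) - 4) + 1 = 2.
Step 2. [(((x - 1) + 8) - 4) + 1 = 2] peel the +1: subtract 1 from each side, so sub: ((x - 1) + 8) - 4 = 1.
Step 3. [((x - 1) + 8) - 4 = 1] add 4: x sits inside (… - 4) ⇒ sub: (x - 1) + 8 = 5.
Step 4. [(x - 1) + 8 = 5] peel the +8: subtract 8 from each side. So sub: x - 1 = -3.
Step 5. [x - 1 = -3] -1 is outermost — add 1 both sides. So sub: x = -2.

Answer: x ∈ {-2}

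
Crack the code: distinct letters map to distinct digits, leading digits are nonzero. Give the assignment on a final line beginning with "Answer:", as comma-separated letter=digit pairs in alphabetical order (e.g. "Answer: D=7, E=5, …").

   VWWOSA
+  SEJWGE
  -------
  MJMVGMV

Step 1. [col 1: A + E ≡ V (mod 10)] several values work for V in column 1 (A + E ≡ V (mod 10), carry-in 0); try V=5 ⇒ V=5.
Step 2. [col 1: A + E ≡ V (mod 10)] E=8 is one option consistent with column 1 (A + E ≡ V (mod 10), carry-in 0) — take it. So E=8.
Step 3. [col 1: A + E ≡ V (mod 10)] in column 1 we have A+E≡V with carry-in 0; given E=8, V=5 and digits 5,8 already taken and all letters distinct, that pins A to 7, so A=7.
Step 4. [col 2: S + G ≡ M (mod 10)] several values work for S in column 2 (S + G ≡ M (mod 10), carry-in 1); try S=6. So S=6.
Step 5. [col 2: S + G ≡ M (mod 10)] several values work for G in column 2 (S + G ≡ M (mod 10), carry-in 1); try G=4, so G=4.
Step 6. [col 2: S + G ≡ M (mod 10)] from column 2 (S=6, G=4, carry-in 1, digits 4,5,6,7,8 already taken and all letters distinct): M must equal 1. So M=1.
Step 7. [col 3: O + W ≡ G (mod 10)] column 3 (O + W ≡ G (mod 10), carry-in 1) doesn't pin O yet; pick O=0 and continue ⇒ O=0.
Step 8. [col 3: O + W ≡ G (mod 10)] column 3: given O=0, G=4, carry-in 1, and digits 0,1,4,5,6,7,8 already taken and all letters distinct, O+W≡G (mod 10) forces W=3 ⇒ W=3.
Step 9. [col 4: W + J ≡ V (mod 10)] in column 4 we have W+J≡V with carry-in 0; given W=3, V=5 and digits 0,1,3,4,5,6,7,8 already taken and all letters distinct, that pins J to 2. So J=2.

Answer: A=7, E=8, G=4, J=2, M=1, O=0, S=6, V=5, W=3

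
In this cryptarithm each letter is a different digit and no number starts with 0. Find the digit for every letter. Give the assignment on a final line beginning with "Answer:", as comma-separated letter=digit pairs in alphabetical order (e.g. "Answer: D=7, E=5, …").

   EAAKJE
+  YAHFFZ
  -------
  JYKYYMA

Step 1. [J] the sum has 7 digits but both addends have 6; that extra leading digit J is the final carry, namely 1. So J=1.
Step 2. [col 1: E + Z ≡ A (mod 10)] column 1 (E + Z ≡ A (mod 10), carry-in 0) doesn't pin A yet; pick A=6 and continue ⇒ A=6.
Step 3. [col 1: E + Z ≡ A (mod 10)] no forcing yet in column 1 (carry-in 0); E=9 is free and consistent — try it, so E=9.
Step 4. [col 1: E + Z ≡ A (mod 10)] column 1 reads E+Z+carry(0)=A with E=9, A=6; with digits 1,6,9 already taken and all letters distinct, the only value for Z is 7, so Z=7.
Step 5. [col 2: J + F ≡ M (mod 10)] no forcing yet in column 2 (carry-in 1); M=0 is free and consistent — try it, so M=0.
Step 6. [col 2: J + F ≡ M (mod 10)] column 2: given J=1, M=0, carry-in 1, and digits 0,1,6,7,9 already taken and all letters distinct, J+F≡M (mod 10) forces F=8, so F=8.
Step 7. [col 3: K + F ≡ Y (mod 10)] no forcing yet in column 3 (carry-in 1); Y=2 is free and consistent — try it. So Y=2.
Step 8. [col 3: K + F ≡ Y (mod 10)] column 3: given F=8, Y=2, carry-in 1, and digits 0,1,2,6,7,8,9 already taken and all letters distinct, K+F≡Y (mod 10) forces K=3, so K=3.
Step 9. [col 4: A + H ≡ Y (mod 10)] in column 4 we have A+H≡Y with carry-in 1; given A=6, Y=2 and digits 0,1,2,3,6,7,8,9 already taken and all letters distinct, that pins H to 5, so H=5.

Answer: A=6, E=9, F=8, H=5, J=1, K=3, M=0, Y=2, Z=7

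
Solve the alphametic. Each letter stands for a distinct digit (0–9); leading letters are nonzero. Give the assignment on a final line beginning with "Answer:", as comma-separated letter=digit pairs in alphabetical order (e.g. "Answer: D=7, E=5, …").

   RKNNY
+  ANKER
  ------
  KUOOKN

Step 1. [col 1: Y + R ≡ N (mod 10)] column 1 (Y + R ≡ N (mod 10), carry-in 0) doesn't pin R yet; pick R=6 and continue, so R=6.
Step 2. [col 1: Y + R ≡ N (mod 10)] column 1 (Y + R ≡ N (mod 10), carry-in 0) doesn't pin Y yet; pick Y=2 and continue. So Y=2.
Step 3. [col 1: Y + R ≡ N (mod 10)] column 1 reads Y+R+carry(0)=N with Y=2, R=6; with digits 2,6 already taken and all letters distinct, the only value for N is 8. So N=8.
Step 4. [col 2: N + E ≡ K (mod 10)] no forcing yet in column 2 (carry-in 0); E=3 is free and consistent — try it. So E=3.
Step 5. [col 2: N + E ≡ K (mod 10)] from column 2 (N=8, E=3, carry-in 0, digits 2,3,6,8 already taken and all letters distinct): K must equal 1 ⇒ K=1.
Step 6. [col 3: N + K ≡ O (mod 10)] column 3: given N=8, K=1, carry-in 1, and digits 1,2,3,6,8 already taken and all letters distinct, N+K≡O (mod 10) forces O=0 ⇒ O=0.
Step 7. [col 5: R + A ≡ U (mod 10)] column 5 reads R+A+carry(1)=U with R=6; with digits 0,1,2,3,6,8 already taken and all letters distinct, the only value for A is 7. So A=7.
Step 8. [col 5: R + A ≡ U (mod 10)] column 5 reads R+A+carry(1)=U with R=6, A=7; with digits 0,1,2,3,6,7,8 already taken and all letters distinct, the only value for U is 4. So U=4.

Answer: A=7, E=3, K=1, N=8, O=0, R=6, U=4, Y=2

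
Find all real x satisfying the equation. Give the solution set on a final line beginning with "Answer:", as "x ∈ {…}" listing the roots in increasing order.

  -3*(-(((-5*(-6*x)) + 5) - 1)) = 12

Step 1. [-3*(-(((-5*(-6*x)) + 5) - 1)) = 12] -3·(inner) — divide through by -3. So div: -(((-5*(-6*x)) + 5) - 1) = -4.
Step 2. [-(((-5*(-6*x)) + 5) - 1) = -4] LHS negated; negate both sides ⇒ neg: ((-5*(-6*x)) + 5) - 1 = 4.
Step 3. [((-5*(-6*x)) + 5) - 1 = 4] the outer -1 inverts by adding 1, so sub: (-5*(-6*x)) + 5 = 5.
Step 4. [(-5*(-6*x)) + 5 = 5] peel the +5: subtract 5 from each side ⇒ sub: -5*(-6*x) = 0.
Step 5. [-5*(-6*x) = 0] -5·(inner) — divide through by -5, so div: -6*x = 0.
Step 6. [-6*x = 0] divide by the outer -6. So div: x = 0.

Answer: x ∈ {0}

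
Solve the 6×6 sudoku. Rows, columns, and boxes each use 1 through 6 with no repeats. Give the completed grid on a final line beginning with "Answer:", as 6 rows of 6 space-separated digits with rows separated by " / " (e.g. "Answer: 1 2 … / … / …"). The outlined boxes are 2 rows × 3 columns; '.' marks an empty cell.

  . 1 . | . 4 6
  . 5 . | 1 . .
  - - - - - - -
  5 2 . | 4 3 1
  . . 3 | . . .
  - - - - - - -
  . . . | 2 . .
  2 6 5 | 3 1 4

Step 1. [r4c1∈{1,4,6}] r4c1 is the only open cell in row 4 admitting 1 ⇒ r4c1=1.
Step 2. [r2c5∈{2}] r2c5's peers cover all but 2, so r2c5=2.
Step 3. [r2c1∈{3,4,6}] 6 has one home in col 1: r2c1, so r2c1=6.
Step 4. [r5c1∈{3,4}] 4 has one home in col 1: r5c1 ⇒ r5c1=4.
Step 5. [r5c5∈{5,6}] row 5 places 6 nowhere but r5c5, so r5c5=6.
Step 6. [r4c5∈{5}] nothing but 5 survives at r4c5, so r4c5=5.
Step 7. [r1c3∈{2}] only 2 remains possible at r1c3 ⇒ r1c3=2.
Step 8. [r2c3∈{4}] r2c3's peers cover all but 4 ⇒ r2c3=4.
Step 9. [r5c6∈{5}] nothing but 5 survives at r5c6. So r5c6=5.
Step 10. [r1c1∈{3}] r1c1's peers cover all but 3, so r1c1=3.
Step 11. [r3c3∈{6}] r3c3's peers cover all but 6 ⇒ r3c3=6.
Step 12. [r2c6∈{3}] only 3 remains possible at r2c6, so r2c6=3.
Step 13. [r4c4∈{6}] r4c4's peers cover all but 6 ⇒ r4c4=6.
Step 14. [r5c3∈{1}] r5c3 has the single candidate 1 ⇒ r5c3=1.
Step 15. [r5c2∈{3}] nothing but 3 survives at r5c2, so r5c2=3.
Step 16. [r4c6∈{2}] nothing but 2 survives at r4c6. So r4c6=2.
Step 17. [r1c4∈{5}] r1c4's peers cover all but 5. So r1c4=5.
Step 18. [r4c2∈{4}] nothing but 4 survives at r4c2 ⇒ r4c2=4.

Answer: 3 1 2 5 4 6 / 6 5 4 1 2 3 / 5 2 6 4 3 1 / 1 4 3 6 5 2 / 4 3 1 2 6 5 / 2 6 5 3 1 4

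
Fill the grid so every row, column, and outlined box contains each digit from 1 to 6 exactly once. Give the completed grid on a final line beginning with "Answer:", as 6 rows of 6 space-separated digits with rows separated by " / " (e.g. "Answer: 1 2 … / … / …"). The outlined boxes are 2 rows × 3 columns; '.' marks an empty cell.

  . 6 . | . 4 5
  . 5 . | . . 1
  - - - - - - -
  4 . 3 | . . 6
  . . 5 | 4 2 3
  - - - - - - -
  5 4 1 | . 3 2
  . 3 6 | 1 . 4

Step 1. [r1c3∈{2}] r1c3 has the single candidate 2, so r1c3=2.
Step 2. [r2c4∈{2,3,6}] row 2 places 2 nowhere but r2c4, so r2c4=2.
Step 3. [r1c1∈{1,3}] row 1 places 1 nowhere but r1c1 ⇒ r1c1=1.
Step 4. [r3c5∈{1,5}] col 5 places 1 nowhere but r3c5. So r3c5=1.
Step 5. [r2c5∈{6}] nothing but 6 survives at r2c5 ⇒ r2c5=6.
Step 6. [r5c4∈{6}] only 6 remains possible at r5c4, so r5c4=6.
Step 7. [r4c2∈{1}] nothing but 1 survives at r4c2. So r4c2=1.
Step 8. [r2c1∈{3}] r2c1's peers cover all but 3. So r2c1=3.
Step 9. [r3c4∈{5}] nothing but 5 survives at r3c4 ⇒ r3c4=5.
Step 10. [r6c5∈{5}] r6c5 has the single candidate 5, so r6c5=5.
Step 11. [r3c2∈{2}] r3c2 is down to just 2. So r3c2=2.
Step 12. [r4c1∈{6}] r4c1 has the single candidate 6 ⇒ r4c1=6.
Step 13. [r1c4∈{3}] r1c4 has the single candidate 3, so r1c4=3.
Step 14. [r6c1∈{2}] nothing but 2 survives at r6c1. So r6c1=2.
Step 15. [r2c3∈{4}] r2c3 has the single candidate 4. So r2c3=4.

Answer: 1 6 2 3 4 5 / 3 5 4 2 6 1 / 4 2 3 5 1 6 / 6 1 5 4 2 3 / 5 4 1 6 3 2 / 2 3 6 1 5 4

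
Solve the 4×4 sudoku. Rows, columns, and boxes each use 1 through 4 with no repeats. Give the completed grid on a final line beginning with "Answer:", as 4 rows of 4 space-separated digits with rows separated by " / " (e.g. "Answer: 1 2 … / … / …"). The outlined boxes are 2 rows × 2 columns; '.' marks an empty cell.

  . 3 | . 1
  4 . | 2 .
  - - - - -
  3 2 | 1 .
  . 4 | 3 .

Step 1. [r1c1∈{2}] r1c1's peers cover all but 2 ⇒ r1c1=2.
Step 2. [r4c4∈{2}] r4c4 is down to just 2 ⇒ r4c4=2.
Step 3. [r1c3∈{4}] only 4 remains possible at r1c3. So r1c3=4.
Step 4. [r2c2∈{1}] nothing but 1 survives at r2c2, so r2c2=1.
Step 5. [r2c4∈{3}] r2c4's peers cover all but 3, so r2c4=3.
Step 6. [r3c4∈{4}] r3c4 is down to just 4 ⇒ r3c4=4.
Step 7. [r4c1∈{1}] r4c1 is down to just 1, so r4c1=1.

Answer: 2 3 4 1 / 4 1 2 3 / 3 2 1 4 / 1 4 3 2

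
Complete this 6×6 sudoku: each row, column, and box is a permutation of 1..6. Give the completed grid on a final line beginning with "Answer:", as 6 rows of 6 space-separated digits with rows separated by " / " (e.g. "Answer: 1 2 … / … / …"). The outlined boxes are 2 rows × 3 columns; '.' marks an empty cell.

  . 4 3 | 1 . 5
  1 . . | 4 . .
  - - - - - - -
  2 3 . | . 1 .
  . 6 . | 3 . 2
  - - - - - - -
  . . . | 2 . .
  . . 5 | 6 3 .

Step 1. [r3c3∈{4}] r3c3 is down to just 4. So r3c3=4.
Step 2. [r2c3∈{2,6}] col 3 places 2 nowhere but r2c3 ⇒ r2c3=2.
Step 3. [r5c2∈{1}] r5c2 has the single candidate 1 ⇒ r5c2=1.
Step 4. [r5c6∈{4}] r5c6's peers cover all but 4, so r5c6=4.
Step 5. [r1c1∈{6}] nothing but 6 survives at r1c1. So r1c1=6.
Step 6. [r5c5∈{5}] r5c5's peers cover all but 5. So r5c5=5.
Step 7. [r2c5∈{6}] r2c5 is down to just 6, so r2c5=6.
Step 8. [r6c2∈{2}] only 2 remains possible at r6c2 ⇒ r6c2=2.
Step 9. [r4c1∈{5}] r4c1 is down to just 5. So r4c1=5.
Step 10. [r5c3∈{6}] only 6 remains possible at r5c3 ⇒ r5c3=6.
Step 11. [r6c6∈{1}] r6c6 has the single candidate 1. So r6c6=1.
Step 12. [r6c1∈{4}] nothing but 4 survives at r6c1 ⇒ r6c1=4.
Step 13. [r2c2∈{5}] nothing but 5 survives at r2c2, so r2c2=5.
Step 14. [r1c5∈{2}] nothing but 2 survives at r1c5, so r1c5=2.
Step 15. [r4c3∈{1}] nothing but 1 survives at r4c3, so r4c3=1.
Step 16. [r2c6∈{3}] only 3 remains possible at r2c6 ⇒ r2c6=3.
Step 17. [r4c5∈{4}] r4c5 has the single candidate 4. So r4c5=4.
Step 18. [r3c6∈{6}] r3c6 is down to just 6. So r3c6=6.
Step 19. [r5c1∈{3}] r5c1's peers cover all but 3. So r5c1=3.
Step 20. [r3c4∈{5}] only 5 remains possible at r3c4 ⇒ r3c4=5.

Answer: 6 4 3 1 2 5 / 1 5 2 4 6 3 / 2 3 4 5 1 6 / 5 6 1 3 4 2 / 3 1 6 2 5 4 / 4 2 5 6 3 1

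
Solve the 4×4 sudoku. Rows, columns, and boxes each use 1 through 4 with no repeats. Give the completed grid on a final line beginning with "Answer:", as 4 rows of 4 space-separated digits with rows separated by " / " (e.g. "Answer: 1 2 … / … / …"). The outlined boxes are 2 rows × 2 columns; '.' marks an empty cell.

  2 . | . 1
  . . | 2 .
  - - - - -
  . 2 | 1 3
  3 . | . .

Step 1. [r2c4∈{4}] nothing but 4 survives at r2c4, so r2c4=4.
Step 2. [r2c2∈{1,3}] row 2 places 3 nowhere but r2c2. So r2c2=3.
Step 3. [r1c2∈{4}] nothing but 4 survives at r1c2 ⇒ r1c2=4.
Step 4. [r1c3∈{3}] nothing but 3 survives at r1c3 ⇒ r1c3=3.
Step 5. [r2c1∈{1}] nothing but 1 survives at r2c1, so r2c1=1.
Step 6. [r4c2∈{1}] nothing but 1 survives at r4c2. So r4c2=1.
Step 7. [r4c4∈{2}] r4c4's peers cover all but 2. So r4c4=2.
Step 8. [r4c3∈{4}] r4c3 has the single candidate 4, so r4c3=4.
Step 9. [r3c1∈{4}] r3c1 is down to just 4. So r3c1=4.

Answer: 2 4 3 1 / 1 3 2 4 / 4 2 1 3 / 3 1 4 2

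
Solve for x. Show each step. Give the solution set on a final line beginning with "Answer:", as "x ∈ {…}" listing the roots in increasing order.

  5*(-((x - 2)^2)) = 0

Step 1. [5*(-((x - 2)^2)) = 0] LHS = 5·(…); ÷5 both sides. So div: -((x - 2)^2) = 0.
Step 2. [-((x - 2)^2) = 0] flip signs both sides, so neg: (x - 2)^2 = 0.
Step 3. [(x - 2)^2 = 0] √ both sides: 0 ≥ 0 gives two branches ⇒ sqrt: x - 2 = 0.
Step 4. [x - 2 = 0] 2 comes off first (add 2), so sub: x = 2.

Answer: x ∈ {2}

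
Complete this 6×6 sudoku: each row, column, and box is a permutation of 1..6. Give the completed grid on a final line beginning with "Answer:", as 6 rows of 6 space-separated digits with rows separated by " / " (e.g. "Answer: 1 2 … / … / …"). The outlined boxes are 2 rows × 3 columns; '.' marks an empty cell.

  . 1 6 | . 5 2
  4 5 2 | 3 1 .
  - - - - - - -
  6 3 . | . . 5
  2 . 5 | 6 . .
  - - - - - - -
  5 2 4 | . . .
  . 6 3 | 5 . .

Step 1. [r4c6∈{1,3,4}] r4c6 is the only open cell in row 4 admitting 1. So r4c6=1.
Step 2. [r5c5∈{3,6}] col 5 places 6 nowhere but r5c5. So r5c5=6.
Step 3. [r3c4∈{2,4}] 2 has one home in col 4: r3c4. So r3c4=2.
Step 4. [r3c5∈{4}] r3c5 has the single candidate 4 ⇒ r3c5=4.
Step 5. [r5c4∈{1}] r5c4 has the single candidate 1, so r5c4=1.
Step 6. [r6c6∈{4}] r6c6 has the single candidate 4 ⇒ r6c6=4.
Step 7. [r4c5∈{3}] r4c5 is down to just 3, so r4c5=3.
Step 8. [r1c1∈{3}] r1c1 is down to just 3. So r1c1=3.
Step 9. [r1c4∈{4}] r1c4 is down to just 4, so r1c4=4.
Step 10. [r6c1∈{1}] r6c1's peers cover all but 1 ⇒ r6c1=1.
Step 11. [r3c3∈{1}] r3c3 is down to just 1. So r3c3=1.
Step 12. [r2c6∈{6}] r2c6 has the single candidate 6. So r2c6=6.
Step 13. [r4c2∈{4}] r4c2 is down to just 4 ⇒ r4c2=4.
Step 14. [r6c5∈{2}] only 2 remains possible at r6c5 ⇒ r6c5=2.
Step 15. [r5c6∈{3}] r5c6's peers cover all but 3 ⇒ r5c6=3.

Answer: 3 1 6 4 5 2 / 4 5 2 3 1 6 / 6 3 1 2 4 5 / 2 4 5 6 3 1 / 5 2 4 1 6 3 / 1 6 3 5 2 4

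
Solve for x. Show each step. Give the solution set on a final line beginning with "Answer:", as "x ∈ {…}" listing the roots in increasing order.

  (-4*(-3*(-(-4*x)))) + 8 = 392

Step 1. [(-4*(-3*(-(-4*x)))) + 8 = 392] 8 comes off first (subtract 8). So sub: -4*(-3*(-(-4*x))) = 384.
Step 2. [-4*(-3*(-(-4*x))) = 384] leading coefficient -4: divide by -4 ⇒ div: -3*(-(-4*x)) = -96.
Step 3. [-3*(-(-4*x)) = -96] -3 out front; divide by -3. So div: -(-4*x) = 32.
Step 4. [-(-4*x) = 32] flip signs both sides. So neg: -4*x = -32.
Step 5. [-4*x = -32] -4 out front; divide by -4. So div: x = 8.

Answer: x ∈ {8}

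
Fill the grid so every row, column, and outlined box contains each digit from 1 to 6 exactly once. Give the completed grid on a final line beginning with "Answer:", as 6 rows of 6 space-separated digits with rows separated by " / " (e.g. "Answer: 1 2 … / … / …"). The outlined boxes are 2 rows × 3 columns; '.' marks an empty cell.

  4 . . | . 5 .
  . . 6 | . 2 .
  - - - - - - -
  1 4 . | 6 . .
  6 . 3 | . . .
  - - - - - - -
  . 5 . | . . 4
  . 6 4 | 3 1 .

Step 1. [r1c4∈{1}] nothing but 1 survives at r1c4, so r1c4=1.
Step 2. [r5c4∈{2}] only 2 remains possible at r5c4, so r5c4=2.
Step 3. [r2c6∈{3}] r2c6's peers cover all but 3, so r2c6=3.
Step 4. [r4c4∈{4,5}] across col 4, 5 lands solely at r4c4, so r4c4=5.
Step 5. [r4c2∈{2}] nothing but 2 survives at r4c2 ⇒ r4c2=2.
Step 6. [r2c4∈{4}] nothing but 4 survives at r2c4, so r2c4=4.
Step 7. [r2c2∈{1}] r2c2 has the single candidate 1, so r2c2=1.
Step 8. [r3c6∈{2}] r3c6 has the single candidate 2 ⇒ r3c6=2.
Step 9. [r1c3∈{2}] only 2 remains possible at r1c3, so r1c3=2.
Step 10. [r5c1∈{3}] only 3 remains possible at r5c1. So r5c1=3.
Step 11. [r4c6∈{1}] r4c6's peers cover all but 1. So r4c6=1.
Step 12. [r6c1∈{2}] r6c1 is down to just 2. So r6c1=2.
Step 13. [r1c2∈{3}] r1c2's peers cover all but 3 ⇒ r1c2=3.
Step 14. [r3c3∈{5}] r3c3 is down to just 5. So r3c3=5.
Step 15. [r1c6∈{6}] r1c6 has the single candidate 6, so r1c6=6.
Step 16. [r5c3∈{1}] r5c3 has the single candidate 1, so r5c3=1.
Step 17. [r2c1∈{5}] only 5 remains possible at r2c1 ⇒ r2c1=5.
Step 18. [r5c5∈{6}] nothing but 6 survives at r5c5. So r5c5=6.
Step 19. [r3c5∈{3}] nothing but 3 survives at r3c5 ⇒ r3c5=3.
Step 20. [r6c6∈{5}] nothing but 5 survives at r6c6, so r6c6=5.
Step 21. [r4c5∈{4}] r4c5 has the single candidate 4 ⇒ r4c5=4.

Answer: 4 3 2 1 5 6 / 5 1 6 4 2 3 / 1 4 5 6 3 2 / 6 2 3 5 4 1 / 3 5 1 2 6 4 / 2 6 4 3 1 5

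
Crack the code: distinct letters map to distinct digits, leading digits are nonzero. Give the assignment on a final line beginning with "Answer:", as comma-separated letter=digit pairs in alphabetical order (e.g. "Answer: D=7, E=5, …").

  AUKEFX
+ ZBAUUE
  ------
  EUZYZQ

Step 1. [col 1: X + E ≡ Q (mod 10)] several values work for Q in column 1 (X + E ≡ Q (mod 10), carry-in 0); try Q=7. So Q=7.
Step 2. [col 1: X + E ≡ Q (mod 10)] several values work for X in column 1 (X + E ≡ Q (mod 10), carry-in 0); try X=3. So X=3.
Step 3. [col 1: X + E ≡ Q (mod 10)] in column 1 we have X+E≡Q with carry-in 0; given X=3, Q=7 and digits 3,7 already taken and all letters distinct, that pins E to 4, so E=4.
Step 4. [col 2: F + U ≡ Z (mod 10)] several values work for U in column 2 (F + U ≡ Z (mod 10), carry-in 0); try U=5, so U=5.
Step 5. [col 2: F + U ≡ Z (mod 10)] several values work for F in column 2 (F + U ≡ Z (mod 10), carry-in 0); try F=6, so F=6.
Step 6. [col 2: F + U ≡ Z (mod 10)] in column 2 we have F+U≡Z with carry-in 0; given F=6, U=5 and digits 3,4,5,6,7 already taken and all letters distinct, that pins Z to 1. So Z=1.
Step 7. [col 3: E + U ≡ Y (mod 10)] in column 3 we have E+U≡Y with carry-in 1; given E=4, U=5 and digits 1,3,4,5,6,7 already taken and all letters distinct, that pins Y to 0. So Y=0.
Step 8. [col 4: K + A ≡ Z (mod 10)] no forcing yet in column 4 (carry-in 1); K=8 is free and consistent — try it ⇒ K=8.
Step 9. [col 4: K + A ≡ Z (mod 10)] in column 4 we have K+A≡Z with carry-in 1; given K=8, Z=1 and digits 0,1,3,4,5,6,7,8 already taken and all letters distinct, that pins A to 2. So A=2.
Step 10. [col 5: U + B ≡ U (mod 10)] from column 5 (U=5, carry-in 1, digits 0,1,2,3,4,5,6,7,8 already taken and all letters distinct): B must equal 9. So B=9.

Answer: A=2, B=9, E=4, F=6, K=8, Q=7, U=5, X=3, Y=0, Z=1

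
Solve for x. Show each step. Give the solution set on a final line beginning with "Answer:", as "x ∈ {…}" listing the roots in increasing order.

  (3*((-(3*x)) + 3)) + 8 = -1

Step 1. [(3*((-(3*x)) + 3)) + 8 = -1] subtract 8: x sits inside (… + 8). So sub: 3*((-(3*x)) + 3) = -9.
Step 2. [3*((-(3*x)) + 3) = -9] LHS = 3·(…); ÷3 both sides, so div: (-(3*x)) + 3 = -3.
Step 3. [(-(3*x)) + 3 = -3] peel the +3: subtract 3 from each side. So sub: -(3*x) = -6.
Step 4. [-(3*x) = -6] flip signs both sides ⇒ neg: 3*x = 6.
Step 5. [3*x = 6] 3 out front; divide by 3 ⇒ div: x = 2.

Answer: x ∈ {2}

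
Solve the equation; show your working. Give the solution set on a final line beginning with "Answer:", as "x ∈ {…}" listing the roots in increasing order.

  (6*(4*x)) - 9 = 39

Step 1. [(6*(4*x)) - 9 = 39] peel the -9: add 9 from each side. So sub: 6*(4*x) = 48.
Step 2. [6*(4*x) = 48] divide by the outer 6 ⇒ div: 4*x = 8.
Step 3. [4*x = 8] leading coefficient 4: divide by 4 ⇒ div: x = 2.

Answer: x ∈ {2}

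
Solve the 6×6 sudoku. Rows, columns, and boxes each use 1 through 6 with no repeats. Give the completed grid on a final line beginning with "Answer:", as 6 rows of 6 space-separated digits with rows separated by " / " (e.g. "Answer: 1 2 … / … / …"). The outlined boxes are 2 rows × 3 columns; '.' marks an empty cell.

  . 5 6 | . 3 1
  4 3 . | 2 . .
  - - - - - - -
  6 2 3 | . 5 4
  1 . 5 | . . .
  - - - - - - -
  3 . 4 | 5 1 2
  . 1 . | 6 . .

Step 1. [r2c5∈{6}] nothing but 6 survives at r2c5, so r2c5=6.
Step 2. [r6c1∈{2,5}] 5 has one home in row 6: r6c1, so r6c1=5.
Step 3. [r4c4∈{3}] nothing but 3 survives at r4c4, so r4c4=3.
Step 4. [r4c5∈{2}] r4c5 is down to just 2. So r4c5=2.
Step 5. [r2c3∈{1}] only 1 remains possible at r2c3, so r2c3=1.
Step 6. [r1c4∈{4}] nothing but 4 survives at r1c4, so r1c4=4.
Step 7. [r6c3∈{2}] r6c3 is down to just 2, so r6c3=2.
Step 8. [r3c4∈{1}] r3c4 is down to just 1, so r3c4=1.
Step 9. [r6c5∈{4}] r6c5 is down to just 4 ⇒ r6c5=4.
Step 10. [r5c2∈{6}] r5c2 is down to just 6. So r5c2=6.
Step 11. [r4c6∈{6}] nothing but 6 survives at r4c6 ⇒ r4c6=6.
Step 12. [r2c6∈{5}] r2c6 has the single candidate 5, so r2c6=5.
Step 13. [r4c2∈{4}] r4c2's peers cover all but 4 ⇒ r4c2=4.
Step 14. [r1c1∈{2}] only 2 remains possible at r1c1. So r1c1=2.
Step 15. [r6c6∈{3}] r6c6 is down to just 3. So r6c6=3.

Answer: 2 5 6 4 3 1 / 4 3 1 2 6 5 / 6 2 3 1 5 4 / 1 4 5 3 2 6 / 3 6 4 5 1 2 / 5 1 2 6 4 3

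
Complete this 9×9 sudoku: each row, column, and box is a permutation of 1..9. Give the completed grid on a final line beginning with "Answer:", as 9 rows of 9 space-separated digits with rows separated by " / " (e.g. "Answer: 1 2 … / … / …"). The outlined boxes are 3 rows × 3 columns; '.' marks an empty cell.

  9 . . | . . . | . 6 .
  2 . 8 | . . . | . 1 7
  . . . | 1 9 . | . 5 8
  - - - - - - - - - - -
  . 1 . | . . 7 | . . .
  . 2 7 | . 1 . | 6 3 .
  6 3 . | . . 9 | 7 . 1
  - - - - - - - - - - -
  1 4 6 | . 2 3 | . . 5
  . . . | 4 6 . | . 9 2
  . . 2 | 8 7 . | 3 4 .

Step 1. [r5c4∈{5}] r5c4's peers cover all but 5 ⇒ r5c4=5.
Step 2. [r9c1∈{5}] nothing but 5 survives at r9c1 ⇒ r9c1=5.
Step 3. [r4c7∈{2,4,5,8,9}] in col 7, 5 fits only at r4c7 ⇒ r4c7=5.
Step 4. [r1c9∈{3,4}] col 9 places 3 nowhere but r1c9. So r1c9=3.
Step 5. [r4c4∈{2,3,6}] across row 4, 6 lands solely at r4c4, so r4c4=6.
Step 6. [r8c6∈{1,5}] r8c6 is the only open cell in row 8 admitting 5 ⇒ r8c6=5.
Step 7. [r4c5∈{3,4,8}] r4c5 is the only open cell in row 4 admitting 3. So r4c5=3.
Step 8. [r8c2∈{7,8}] in col 2, 8 fits only at r8c2 ⇒ r8c2=8.
Step 9. [r6c4∈{2}] only 2 remains possible at r6c4, so r6c4=2.
Step 10. [r6c8∈{8}] r6c8 has the single candidate 8. So r6c8=8.
Step 11. [r6c5∈{4}] nothing but 4 survives at r6c5, so r6c5=4.
Step 12. [r4c1∈{4,8}] 8 has one home in row 4: r4c1. So r4c1=8.
Step 13. [r5c1∈{4}] r5c1 has the single candidate 4, so r5c1=4.
Step 14. [r8c3∈{3}] r8c3's peers cover all but 3 ⇒ r8c3=3.
Step 15. [r3c3∈{4}] only 4 remains possible at r3c3. So r3c3=4.
Step 16. [r1c5∈{5,8}] r1c5 is the only open cell in col 5 admitting 8, so r1c5=8.
Step 17. [r3c7∈{2}] r3c7 has the single candidate 2, so r3c7=2.
Step 18. [r1c7∈{4}] r1c7's peers cover all but 4. So r1c7=4.
Step 19. [r3c6∈{6}] only 6 remains possible at r3c6. So r3c6=6.
Step 20. [r3c2∈{7}] r3c2 has the single candidate 7, so r3c2=7.
Step 21. [r1c2∈{5}] nothing but 5 survives at r1c2, so r1c2=5.
Step 22. [r4c3∈{9}] r4c3 has the single candidate 9, so r4c3=9.
Step 23. [r2c2∈{6}] r2c2's peers cover all but 6. So r2c2=6.
Step 24. [r4c8∈{2}] r4c8 has the single candidate 2. So r4c8=2.
Step 25. [r1c4∈{7}] only 7 remains possible at r1c4 ⇒ r1c4=7.
Step 26. [r2c6∈{4}] r2c6 is down to just 4. So r2c6=4.
Step 27. [r8c1∈{7}] only 7 remains possible at r8c1, so r8c1=7.
Step 28. [r2c4∈{3}] only 3 remains possible at r2c4. So r2c4=3.
Step 29. [r2c7∈{9}] r2c7 is down to just 9 ⇒ r2c7=9.
Step 30. [r5c6∈{8}] r5c6 is down to just 8 ⇒ r5c6=8.
Step 31. [r7c8∈{7}] only 7 remains possible at r7c8. So r7c8=7.
Step 32. [r7c4∈{9}] nothing but 9 survives at r7c4 ⇒ r7c4=9.
Step 33. [r6c3∈{5}] nothing but 5 survives at r6c3. So r6c3=5.
Step 34. [r7c7∈{8}] r7c7 has the single candidate 8. So r7c7=8.
Step 35. [r5c9∈{9}] r5c9's peers cover all but 9, so r5c9=9.
Step 36. [r1c3∈{1}] r1c3 is down to just 1 ⇒ r1c3=1.
Step 37. [r8c7∈{1}] r8c7 has the single candidate 1, so r8c7=1.
Step 38. [r3c1∈{3}] r3c1 is down to just 3 ⇒ r3c1=3.
Step 39. [r9c2∈{9}] r9c2 is down to just 9, so r9c2=9.
Step 40. [r9c6∈{1}] only 1 remains possible at r9c6. So r9c6=1.
Step 41. [r9c9∈{6}] nothing but 6 survives at r9c9, so r9c9=6.
Step 42. [r1c6∈{2}] nothing but 2 survives at r1c6 ⇒ r1c6=2.
Step 43. [r4c9∈{4}] r4c9 is down to just 4 ⇒ r4c9=4.
Step 44. [r2c5∈{5}] r2c5 is down to just 5, so r2c5=5.

Answer: 9 5 1 7 8 2 4 6 3 / 2 6 8 3 5 4 9 1 7 / 3 7 4 1 9 6 2 5 8 / 8 1 9 6 3 7 5 2 4 / 4 2 7 5 1 8 6 3 9 / 6 3 5 2 4 9 7 8 1 / 1 4 6 9 2 3 8 7 5 / 7 8 3 4 6 5 1 9 2 / 5 9 2 8 7 1 3 4 6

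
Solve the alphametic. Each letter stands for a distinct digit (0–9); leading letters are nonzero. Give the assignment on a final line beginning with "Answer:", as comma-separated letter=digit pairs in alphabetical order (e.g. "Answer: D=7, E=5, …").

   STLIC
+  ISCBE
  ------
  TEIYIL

Step 1. [col 1: C + E ≡ L (mod 10)] column 1 (C + E ≡ L (mod 10), carry-in 0) doesn't pin E yet; pick E=2 and continue. So E=2.
Step 2. [T] adding two 5-digit numbers gives at most 5+1 digits, and here it does — T is that final carry and must be 1. So T=1.
Step 3. [col 1: C + E ≡ L (mod 10)] L=8 is one option consistent with column 1 (C + E ≡ L (mod 10), carry-in 0) — take it ⇒ L=8.
Step 4. [col 1: C + E ≡ L (mod 10)] column 1: given E=2, L=8, carry-in 0, and digits 1,2,8 already taken and all letters distinct, C+E≡L (mod 10) forces C=6, so C=6.
Step 5. [col 2: I + B ≡ I (mod 10)] in column 2 we have I+B≡I with carry-in 0; given nothing yet and digits 1,2,6,8 already taken and all letters distinct, that pins B to 0 ⇒ B=0.
Step 6. [col 2: I + B ≡ I (mod 10)] several values work for I in column 2 (I + B ≡ I (mod 10), carry-in 0); try I=7, so I=7.
Step 7. [col 3: L + C ≡ Y (mod 10)] column 3 reads L+C+carry(0)=Y with L=8, C=6; with digits 0,1,2,6,7,8 already taken and all letters distinct, the only value for Y is 4. So Y=4.
Step 8. [col 4: T + S ≡ I (mod 10)] column 4: given T=1, I=7, carry-in 1, and digits 0,1,2,4,6,7,8 already taken and all letters distinct, T+S≡I (mod 10) forces S=5. So S=5.

Answer: B=0, C=6, E=2, I=7, L=8, S=5, T=1, Y=4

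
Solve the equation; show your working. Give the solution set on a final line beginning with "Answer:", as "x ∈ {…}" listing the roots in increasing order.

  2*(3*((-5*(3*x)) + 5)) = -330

Step 1. [2*(3*((-5*(3*x)) + 5)) = -330] divide by the outer 2 ⇒ div: 3*((-5*(3*x)) + 5) = -165.
Step 2. [3*((-5*(3*x)) + 5) = -165] divide by the outer 3. So div: (-5*(3*x)) + 5 = -55.
Step 3. [(-5*(3*x)) + 5 = -55] 5 comes off first (subtract 5) ⇒ sub: -5*(3*x) = -60.
Step 4. [-5*(3*x) = -60] LHS = -5·(…); ÷-5 both sides. So div: 3*x = 12.
Step 5. [3*x = 12] 3 out front; divide by 3 ⇒ div: x = 4.

Answer: x ∈ {4}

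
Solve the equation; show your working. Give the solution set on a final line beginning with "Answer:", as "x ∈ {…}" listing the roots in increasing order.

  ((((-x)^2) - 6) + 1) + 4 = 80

Step 1. [((((-x)^2) - 6) + 1) + 4 = 80] peel the +4: subtract 4 from each side ⇒ sub: (((-x)^2) - 6) + 1 = 76.
Step 2. [(((-x)^2) - 6) + 1 = 76] the outer +1 inverts by subtracting 1. So sub: ((-x)^2) - 6 = 75.
Step 3. [((-x)^2) - 6 = 75] peel the -6: add 6 from each side, so sub: (-x)^2 = 81.
Step 4. [(-x)^2 = 81] 81 ≥ 0, LHS is (·)² — take ±√, so sqrt: -x = 9 or -9.
Step 5. [-x = 9 or -9] leading − — multiply by −1 ⇒ neg: x = -9 or 9.

Answer: x ∈ {-9, 9}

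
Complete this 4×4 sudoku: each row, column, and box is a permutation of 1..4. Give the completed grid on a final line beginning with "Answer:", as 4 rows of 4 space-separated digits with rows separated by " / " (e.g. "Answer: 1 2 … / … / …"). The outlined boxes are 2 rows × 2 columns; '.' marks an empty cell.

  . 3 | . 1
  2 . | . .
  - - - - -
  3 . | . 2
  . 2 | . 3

Step 1. [r2c4∈{4}] r2c4 is down to just 4 ⇒ r2c4=4.
Step 2. [r3c2∈{1,4}] r3c2 is the only open cell in col 2 admitting 4, so r3c2=4.
Step 3. [r4c1∈{1}] only 1 remains possible at r4c1, so r4c1=1.
Step 4. [r2c2∈{1}] only 1 remains possible at r2c2, so r2c2=1.
Step 5. [r3c3∈{1}] r3c3 has the single candidate 1. So r3c3=1.
Step 6. [r4c3∈{4}] nothing but 4 survives at r4c3, so r4c3=4.
Step 7. [r1c1∈{4}] nothing but 4 survives at r1c1 ⇒ r1c1=4.
Step 8. [r2c3∈{3}] nothing but 3 survives at r2c3, so r2c3=3.
Step 9. [r1c3∈{2}] r1c3's peers cover all but 2, so r1c3=2.

Answer: 4 3 2 1 / 2 1 3 4 / 3 4 1 2 / 1 2 4 3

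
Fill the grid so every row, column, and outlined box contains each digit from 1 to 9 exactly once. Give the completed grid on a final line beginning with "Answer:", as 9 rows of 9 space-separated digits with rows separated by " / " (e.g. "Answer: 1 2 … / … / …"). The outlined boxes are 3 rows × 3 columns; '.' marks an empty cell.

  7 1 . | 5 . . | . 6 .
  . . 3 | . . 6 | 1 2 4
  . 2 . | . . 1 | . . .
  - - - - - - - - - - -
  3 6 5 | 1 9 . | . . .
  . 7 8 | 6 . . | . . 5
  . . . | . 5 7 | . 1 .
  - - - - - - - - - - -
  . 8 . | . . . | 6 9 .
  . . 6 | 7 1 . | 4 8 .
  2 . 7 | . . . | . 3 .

Step 1. [r6c3∈{2,4,9}] r6c3 is the only open cell in col 3 admitting 2 ⇒ r6c3=2.
Step 2. [r7c4∈{2,3,4}] in col 4, 2 fits only at r7c4. So r7c4=2.
Step 3. [r3c1∈{4,5,6,8,9}] across row 3, 6 lands solely at r3c1 ⇒ r3c1=6.
Step 4. [r5c8∈{4}] r5c8 has the single candidate 4. So r5c8=4.
Step 5. [r4c6∈{2,4,8}] r4c6 is the only open cell in row 4 admitting 4. So r4c6=4.
Step 6. [r6c4∈{3,8}] across box 5, 8 lands solely at r6c4, so r6c4=8.
Step 7. [r3c4∈{3,4,9}] across col 4, 3 lands solely at r3c4, so r3c4=3.
Step 8. [r9c4∈{4,9}] in col 4, 4 fits only at r9c4 ⇒ r9c4=4.
Step 9. [r8c2∈{3,5,9}] in col 2, 3 fits only at r8c2, so r8c2=3.
Step 10. [r7c9∈{1,7}] row 7 places 7 nowhere but r7c9 ⇒ r7c9=7.
Step 11. [r2c4∈{9}] r2c4 is down to just 9 ⇒ r2c4=9.
Step 12. [r9c7∈{5}] r9c7 is down to just 5 ⇒ r9c7=5.
Step 13. [r9c2∈{9}] r9c2 has the single candidate 9 ⇒ r9c2=9.
Step 14. [r8c1∈{5}] r8c1 is down to just 5. So r8c1=5.
Step 15. [r9c6∈{8}] r9c6's peers cover all but 8. So r9c6=8.
Step 16. [r7c3∈{1,4}] col 3 places 1 nowhere but r7c3 ⇒ r7c3=1.
Step 17. [r6c9∈{3,6,9}] row 6 places 6 nowhere but r6c9. So r6c9=6.
Step 18. [r1c9∈{3,8,9}] 3 has one home in col 9: r1c9 ⇒ r1c9=3.
Step 19. [r3c9∈{8,9}] in col 9, 9 fits only at r3c9, so r3c9=9.
Step 20. [r1c7∈{8}] r1c7's peers cover all but 8 ⇒ r1c7=8.
Step 21. [r3c7∈{7}] r3c7 is down to just 7. So r3c7=7.
Step 22. [r1c6∈{2}] only 2 remains possible at r1c6, so r1c6=2.
Step 23. [r5c6∈{3}] r5c6 has the single candidate 3, so r5c6=3.
Step 24. [r3c3∈{4}] r3c3 is down to just 4 ⇒ r3c3=4.
Step 25. [r4c7∈{2}] only 2 remains possible at r4c7. So r4c7=2.
Step 26. [r5c7∈{9}] r5c7's peers cover all but 9. So r5c7=9.
Step 27. [r6c1∈{4,9}] r6c1 is the only open cell in row 6 admitting 9, so r6c1=9.
Step 28. [r2c5∈{7,8}] in row 2, 7 fits only at r2c5, so r2c5=7.
Step 29. [r3c5∈{8}] only 8 remains possible at r3c5. So r3c5=8.
Step 30. [r9c5∈{6}] nothing but 6 survives at r9c5. So r9c5=6.
Step 31. [r6c7∈{3}] nothing but 3 survives at r6c7 ⇒ r6c7=3.
Step 32. [r3c8∈{5}] nothing but 5 survives at r3c8. So r3c8=5.
Step 33. [r7c5∈{3}] r7c5 is down to just 3 ⇒ r7c5=3.
Step 34. [r9c9∈{1}] r9c9's peers cover all but 1. So r9c9=1.
Step 35. [r5c1∈{1}] r5c1 has the single candidate 1, so r5c1=1.
Step 36. [r4c8∈{7}] only 7 remains possible at r4c8, so r4c8=7.
Step 37. [r4c9∈{8}] r4c9's peers cover all but 8, so r4c9=8.
Step 38. [r8c6∈{9}] only 9 remains possible at r8c6 ⇒ r8c6=9.
Step 39. [r6c2∈{4}] r6c2 has the single candidate 4, so r6c2=4.
Step 40. [r8c9∈{2}] r8c9's peers cover all but 2, so r8c9=2.
Step 41. [r1c3∈{9}] r1c3 has the single candidate 9 ⇒ r1c3=9.
Step 42. [r2c1∈{8}] r2c1 has the single candidate 8 ⇒ r2c1=8.
Step 43. [r1c5∈{4}] r1c5's peers cover all but 4. So r1c5=4.
Step 44. [r5c5∈{2}] only 2 remains possible at r5c5. So r5c5=2.
Step 45. [r2c2∈{5}] r2c2 is down to just 5. So r2c2=5.
Step 46. [r7c6∈{5}] r7c6 has the single candidate 5, so r7c6=5.
Step 47. [r7c1∈{4}] r7c1 is down to just 4 ⇒ r7c1=4.

Answer: 7 1 9 5 4 2 8 6 3 / 8 5 3 9 7 6 1 2 4 / 6 2 4 3 8 1 7 5 9 / 3 6 5 1 9 4 2 7 8 / 1 7 8 6 2 3 9 4 5 / 9 4 2 8 5 7 3 1 6 / 4 8 1 2 3 5 6 9 7 / 5 3 6 7 1 9 4 8 2 / 2 9 7 4 6 8 5 3 1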